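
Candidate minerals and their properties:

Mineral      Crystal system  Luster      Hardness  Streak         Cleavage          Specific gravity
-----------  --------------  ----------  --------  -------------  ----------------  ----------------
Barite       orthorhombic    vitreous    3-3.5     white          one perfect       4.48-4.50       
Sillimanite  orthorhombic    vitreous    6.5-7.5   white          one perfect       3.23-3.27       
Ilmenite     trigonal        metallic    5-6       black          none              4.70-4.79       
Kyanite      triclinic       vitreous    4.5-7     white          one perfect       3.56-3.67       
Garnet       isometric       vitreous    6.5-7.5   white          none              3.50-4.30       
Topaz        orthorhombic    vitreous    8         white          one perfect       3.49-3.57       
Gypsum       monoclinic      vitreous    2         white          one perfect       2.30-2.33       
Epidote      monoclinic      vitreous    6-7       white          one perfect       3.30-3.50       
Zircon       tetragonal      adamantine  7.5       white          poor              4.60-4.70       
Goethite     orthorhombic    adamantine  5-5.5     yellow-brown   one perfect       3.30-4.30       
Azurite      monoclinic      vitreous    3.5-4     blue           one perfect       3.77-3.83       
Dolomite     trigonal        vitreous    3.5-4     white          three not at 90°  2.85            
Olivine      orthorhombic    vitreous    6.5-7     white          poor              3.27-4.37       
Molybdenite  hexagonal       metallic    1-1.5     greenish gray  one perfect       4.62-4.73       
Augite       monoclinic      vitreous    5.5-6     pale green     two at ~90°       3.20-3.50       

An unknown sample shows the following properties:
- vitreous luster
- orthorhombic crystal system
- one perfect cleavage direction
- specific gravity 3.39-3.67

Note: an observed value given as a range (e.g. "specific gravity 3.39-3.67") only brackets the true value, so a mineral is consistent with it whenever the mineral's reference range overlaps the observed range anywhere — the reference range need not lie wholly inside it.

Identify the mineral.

Topaz

Vitreous luster rules out Ilmenite, Zircon, Goethite, Molybdenite.
Orthorhombic crystal system — leaves Barite, Sillimanite, Topaz, Olivine.
One perfect cleavage direction rules out Olivine.
Specific gravity 3.39-3.67 — only Topaz remains.
Only Topaz satisfies all observations.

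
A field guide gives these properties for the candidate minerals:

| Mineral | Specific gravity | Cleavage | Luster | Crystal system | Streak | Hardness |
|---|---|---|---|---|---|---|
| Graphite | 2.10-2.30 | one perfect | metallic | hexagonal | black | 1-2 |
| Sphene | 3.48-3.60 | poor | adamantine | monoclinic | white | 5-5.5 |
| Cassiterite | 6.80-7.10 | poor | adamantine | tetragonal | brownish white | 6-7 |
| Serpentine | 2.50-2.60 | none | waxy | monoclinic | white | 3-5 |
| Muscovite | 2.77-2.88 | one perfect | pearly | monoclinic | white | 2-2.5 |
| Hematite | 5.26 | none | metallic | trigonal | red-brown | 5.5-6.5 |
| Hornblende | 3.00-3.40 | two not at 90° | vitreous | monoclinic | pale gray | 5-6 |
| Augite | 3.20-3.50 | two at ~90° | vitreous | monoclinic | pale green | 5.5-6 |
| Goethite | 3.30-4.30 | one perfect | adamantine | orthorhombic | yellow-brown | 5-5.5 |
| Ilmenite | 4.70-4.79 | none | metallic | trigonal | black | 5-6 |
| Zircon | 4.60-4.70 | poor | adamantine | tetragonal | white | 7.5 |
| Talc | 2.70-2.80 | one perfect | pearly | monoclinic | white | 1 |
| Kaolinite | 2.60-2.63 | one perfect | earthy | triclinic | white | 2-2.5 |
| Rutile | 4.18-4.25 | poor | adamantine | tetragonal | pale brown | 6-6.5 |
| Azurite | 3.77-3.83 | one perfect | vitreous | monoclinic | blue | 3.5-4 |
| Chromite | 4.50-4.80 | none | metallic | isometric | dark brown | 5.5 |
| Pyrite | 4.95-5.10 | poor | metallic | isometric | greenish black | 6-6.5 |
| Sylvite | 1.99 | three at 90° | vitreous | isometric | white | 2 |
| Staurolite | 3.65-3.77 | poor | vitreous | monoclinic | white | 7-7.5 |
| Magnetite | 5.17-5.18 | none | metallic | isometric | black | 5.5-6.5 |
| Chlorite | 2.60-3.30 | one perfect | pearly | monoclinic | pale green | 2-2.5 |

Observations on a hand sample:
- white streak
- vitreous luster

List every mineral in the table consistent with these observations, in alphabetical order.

White streak: Sphene, Serpentine, Muscovite, Zircon, Talc, Kaolinite, Sylvite, Staurolite remain.
Vitreous luster: Sylvite, Staurolite remain.
Remaining candidates: Staurolite, Sylvite.

Staurolite, Sylvite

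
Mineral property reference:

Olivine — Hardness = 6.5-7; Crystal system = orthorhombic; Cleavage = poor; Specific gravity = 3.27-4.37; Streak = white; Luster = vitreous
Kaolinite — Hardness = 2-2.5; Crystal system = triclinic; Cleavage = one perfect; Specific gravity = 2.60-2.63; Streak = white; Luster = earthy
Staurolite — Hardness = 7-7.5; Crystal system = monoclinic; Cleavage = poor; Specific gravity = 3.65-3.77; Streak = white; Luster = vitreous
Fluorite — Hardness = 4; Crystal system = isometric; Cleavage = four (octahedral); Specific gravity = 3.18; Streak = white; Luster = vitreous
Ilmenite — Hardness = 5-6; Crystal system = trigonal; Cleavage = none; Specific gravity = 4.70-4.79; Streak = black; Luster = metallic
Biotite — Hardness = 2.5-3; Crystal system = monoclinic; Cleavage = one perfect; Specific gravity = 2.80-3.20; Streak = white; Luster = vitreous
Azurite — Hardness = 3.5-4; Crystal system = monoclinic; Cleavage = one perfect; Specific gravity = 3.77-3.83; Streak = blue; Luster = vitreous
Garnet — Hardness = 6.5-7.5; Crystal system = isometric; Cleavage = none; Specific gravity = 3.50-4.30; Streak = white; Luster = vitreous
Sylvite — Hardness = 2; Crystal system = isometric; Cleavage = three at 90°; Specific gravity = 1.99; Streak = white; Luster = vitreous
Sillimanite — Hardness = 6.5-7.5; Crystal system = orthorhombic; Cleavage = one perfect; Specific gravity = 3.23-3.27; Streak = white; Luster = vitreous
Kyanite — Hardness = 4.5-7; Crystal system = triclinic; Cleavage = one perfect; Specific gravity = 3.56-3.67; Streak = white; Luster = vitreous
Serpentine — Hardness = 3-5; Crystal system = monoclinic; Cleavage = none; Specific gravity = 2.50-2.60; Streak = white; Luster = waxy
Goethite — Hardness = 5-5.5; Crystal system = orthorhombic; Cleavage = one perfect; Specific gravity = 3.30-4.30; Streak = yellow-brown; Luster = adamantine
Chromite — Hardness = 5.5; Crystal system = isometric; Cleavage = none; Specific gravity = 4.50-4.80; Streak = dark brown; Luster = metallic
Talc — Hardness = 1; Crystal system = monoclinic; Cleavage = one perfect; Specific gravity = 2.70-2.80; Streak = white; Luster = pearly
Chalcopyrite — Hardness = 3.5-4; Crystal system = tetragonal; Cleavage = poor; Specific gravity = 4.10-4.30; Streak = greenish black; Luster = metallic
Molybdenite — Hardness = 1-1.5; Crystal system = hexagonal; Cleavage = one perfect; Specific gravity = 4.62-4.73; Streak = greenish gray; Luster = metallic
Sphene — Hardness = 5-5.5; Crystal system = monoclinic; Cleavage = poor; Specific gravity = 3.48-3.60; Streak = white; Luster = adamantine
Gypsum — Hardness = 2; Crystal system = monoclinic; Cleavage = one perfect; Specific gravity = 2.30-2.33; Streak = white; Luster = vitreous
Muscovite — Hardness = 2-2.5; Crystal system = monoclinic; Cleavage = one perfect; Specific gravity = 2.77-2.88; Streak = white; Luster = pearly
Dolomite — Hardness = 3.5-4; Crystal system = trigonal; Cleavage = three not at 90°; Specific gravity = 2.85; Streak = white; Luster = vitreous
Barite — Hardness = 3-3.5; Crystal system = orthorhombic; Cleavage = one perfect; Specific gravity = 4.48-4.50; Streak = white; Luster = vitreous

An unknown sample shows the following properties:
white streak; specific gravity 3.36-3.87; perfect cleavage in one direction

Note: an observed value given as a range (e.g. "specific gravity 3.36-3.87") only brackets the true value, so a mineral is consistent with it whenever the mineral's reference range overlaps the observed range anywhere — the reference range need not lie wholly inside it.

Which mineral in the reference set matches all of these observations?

Kyanite

White streak eliminates Ilmenite, Azurite, Goethite, Chromite, Chalcopyrite, Molybdenite.
Specific gravity 3.36-3.87: leaves Olivine, Staurolite, Garnet, Kyanite, Sphene.
Perfect cleavage in one direction: narrows the field to Kyanite.
Kyanite is the sole remaining match.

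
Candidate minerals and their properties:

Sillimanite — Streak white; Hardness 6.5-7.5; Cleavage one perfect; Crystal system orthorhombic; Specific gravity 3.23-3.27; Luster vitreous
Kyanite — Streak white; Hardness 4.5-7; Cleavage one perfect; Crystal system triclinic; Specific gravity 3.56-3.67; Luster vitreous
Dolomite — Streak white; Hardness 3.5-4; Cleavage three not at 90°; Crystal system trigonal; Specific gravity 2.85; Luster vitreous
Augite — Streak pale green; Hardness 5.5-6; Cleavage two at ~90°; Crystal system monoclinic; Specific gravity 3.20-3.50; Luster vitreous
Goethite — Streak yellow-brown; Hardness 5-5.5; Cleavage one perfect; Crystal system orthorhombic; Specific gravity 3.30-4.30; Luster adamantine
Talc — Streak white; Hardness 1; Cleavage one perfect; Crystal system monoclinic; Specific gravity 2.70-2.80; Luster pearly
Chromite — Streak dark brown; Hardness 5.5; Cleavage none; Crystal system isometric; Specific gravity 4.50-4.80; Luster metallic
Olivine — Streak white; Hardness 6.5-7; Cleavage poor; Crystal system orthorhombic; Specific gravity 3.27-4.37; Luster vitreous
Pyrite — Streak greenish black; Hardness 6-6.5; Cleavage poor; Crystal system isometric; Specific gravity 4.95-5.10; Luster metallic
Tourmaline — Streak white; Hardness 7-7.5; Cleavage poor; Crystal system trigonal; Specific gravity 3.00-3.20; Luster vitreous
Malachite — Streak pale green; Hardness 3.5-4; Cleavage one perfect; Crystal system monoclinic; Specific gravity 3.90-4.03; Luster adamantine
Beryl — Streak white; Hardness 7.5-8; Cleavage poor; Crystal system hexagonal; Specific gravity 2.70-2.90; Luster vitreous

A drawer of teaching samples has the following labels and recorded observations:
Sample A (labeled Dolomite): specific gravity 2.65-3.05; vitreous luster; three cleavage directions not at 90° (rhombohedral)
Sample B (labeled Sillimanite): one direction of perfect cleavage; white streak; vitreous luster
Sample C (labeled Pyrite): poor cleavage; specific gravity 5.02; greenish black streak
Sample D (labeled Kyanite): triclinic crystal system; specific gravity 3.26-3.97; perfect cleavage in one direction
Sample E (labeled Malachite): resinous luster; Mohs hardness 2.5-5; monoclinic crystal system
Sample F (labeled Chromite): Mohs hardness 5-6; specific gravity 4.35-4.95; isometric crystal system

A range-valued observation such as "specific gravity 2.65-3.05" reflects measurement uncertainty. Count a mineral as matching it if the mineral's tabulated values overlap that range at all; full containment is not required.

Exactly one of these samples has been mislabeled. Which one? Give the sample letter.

E

Sample A: nothing contradicts Dolomite.
Sample B: nothing contradicts Sillimanite.
Sample C: nothing contradicts Pyrite.
Sample D: nothing contradicts Kyanite.
Sample E: Malachite has adamantine luster, but the record shows resinous luster — this label is wrong.
Sample F: nothing contradicts Chromite.
The mislabeled specimen is E.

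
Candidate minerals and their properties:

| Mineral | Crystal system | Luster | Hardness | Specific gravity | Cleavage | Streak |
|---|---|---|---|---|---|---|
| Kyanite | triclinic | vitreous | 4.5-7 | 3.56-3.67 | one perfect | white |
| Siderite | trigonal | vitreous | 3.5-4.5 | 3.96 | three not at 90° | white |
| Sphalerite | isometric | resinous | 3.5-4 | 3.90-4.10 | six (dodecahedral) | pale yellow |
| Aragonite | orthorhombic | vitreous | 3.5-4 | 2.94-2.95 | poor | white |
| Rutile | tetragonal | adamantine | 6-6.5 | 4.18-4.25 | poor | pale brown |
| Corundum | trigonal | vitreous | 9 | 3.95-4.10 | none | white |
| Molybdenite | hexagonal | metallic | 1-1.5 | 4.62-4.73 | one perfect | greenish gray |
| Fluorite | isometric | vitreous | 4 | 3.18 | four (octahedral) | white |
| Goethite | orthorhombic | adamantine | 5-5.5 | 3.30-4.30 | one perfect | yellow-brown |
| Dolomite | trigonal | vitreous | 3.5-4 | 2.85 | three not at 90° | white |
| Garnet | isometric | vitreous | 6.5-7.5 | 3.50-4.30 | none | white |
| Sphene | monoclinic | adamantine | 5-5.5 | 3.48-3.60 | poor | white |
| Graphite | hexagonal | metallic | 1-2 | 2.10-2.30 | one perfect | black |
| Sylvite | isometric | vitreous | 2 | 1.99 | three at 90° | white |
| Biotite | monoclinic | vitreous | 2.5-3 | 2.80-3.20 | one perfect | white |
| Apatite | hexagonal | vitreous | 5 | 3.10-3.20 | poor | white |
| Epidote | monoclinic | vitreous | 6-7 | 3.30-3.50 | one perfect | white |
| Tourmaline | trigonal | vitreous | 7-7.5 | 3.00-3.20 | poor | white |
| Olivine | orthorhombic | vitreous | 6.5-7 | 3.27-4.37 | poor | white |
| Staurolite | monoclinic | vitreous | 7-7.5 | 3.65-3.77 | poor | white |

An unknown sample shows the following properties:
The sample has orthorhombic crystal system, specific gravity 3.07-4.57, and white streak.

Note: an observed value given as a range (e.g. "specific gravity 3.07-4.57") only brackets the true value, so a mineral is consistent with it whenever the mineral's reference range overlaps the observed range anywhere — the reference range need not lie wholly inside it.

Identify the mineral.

Olivine

Orthorhombic crystal system: only Aragonite, Goethite, Olivine remain.
Specific gravity 3.07-4.57 eliminates Aragonite.
White streak rules out Goethite.
Olivine is the sole remaining match.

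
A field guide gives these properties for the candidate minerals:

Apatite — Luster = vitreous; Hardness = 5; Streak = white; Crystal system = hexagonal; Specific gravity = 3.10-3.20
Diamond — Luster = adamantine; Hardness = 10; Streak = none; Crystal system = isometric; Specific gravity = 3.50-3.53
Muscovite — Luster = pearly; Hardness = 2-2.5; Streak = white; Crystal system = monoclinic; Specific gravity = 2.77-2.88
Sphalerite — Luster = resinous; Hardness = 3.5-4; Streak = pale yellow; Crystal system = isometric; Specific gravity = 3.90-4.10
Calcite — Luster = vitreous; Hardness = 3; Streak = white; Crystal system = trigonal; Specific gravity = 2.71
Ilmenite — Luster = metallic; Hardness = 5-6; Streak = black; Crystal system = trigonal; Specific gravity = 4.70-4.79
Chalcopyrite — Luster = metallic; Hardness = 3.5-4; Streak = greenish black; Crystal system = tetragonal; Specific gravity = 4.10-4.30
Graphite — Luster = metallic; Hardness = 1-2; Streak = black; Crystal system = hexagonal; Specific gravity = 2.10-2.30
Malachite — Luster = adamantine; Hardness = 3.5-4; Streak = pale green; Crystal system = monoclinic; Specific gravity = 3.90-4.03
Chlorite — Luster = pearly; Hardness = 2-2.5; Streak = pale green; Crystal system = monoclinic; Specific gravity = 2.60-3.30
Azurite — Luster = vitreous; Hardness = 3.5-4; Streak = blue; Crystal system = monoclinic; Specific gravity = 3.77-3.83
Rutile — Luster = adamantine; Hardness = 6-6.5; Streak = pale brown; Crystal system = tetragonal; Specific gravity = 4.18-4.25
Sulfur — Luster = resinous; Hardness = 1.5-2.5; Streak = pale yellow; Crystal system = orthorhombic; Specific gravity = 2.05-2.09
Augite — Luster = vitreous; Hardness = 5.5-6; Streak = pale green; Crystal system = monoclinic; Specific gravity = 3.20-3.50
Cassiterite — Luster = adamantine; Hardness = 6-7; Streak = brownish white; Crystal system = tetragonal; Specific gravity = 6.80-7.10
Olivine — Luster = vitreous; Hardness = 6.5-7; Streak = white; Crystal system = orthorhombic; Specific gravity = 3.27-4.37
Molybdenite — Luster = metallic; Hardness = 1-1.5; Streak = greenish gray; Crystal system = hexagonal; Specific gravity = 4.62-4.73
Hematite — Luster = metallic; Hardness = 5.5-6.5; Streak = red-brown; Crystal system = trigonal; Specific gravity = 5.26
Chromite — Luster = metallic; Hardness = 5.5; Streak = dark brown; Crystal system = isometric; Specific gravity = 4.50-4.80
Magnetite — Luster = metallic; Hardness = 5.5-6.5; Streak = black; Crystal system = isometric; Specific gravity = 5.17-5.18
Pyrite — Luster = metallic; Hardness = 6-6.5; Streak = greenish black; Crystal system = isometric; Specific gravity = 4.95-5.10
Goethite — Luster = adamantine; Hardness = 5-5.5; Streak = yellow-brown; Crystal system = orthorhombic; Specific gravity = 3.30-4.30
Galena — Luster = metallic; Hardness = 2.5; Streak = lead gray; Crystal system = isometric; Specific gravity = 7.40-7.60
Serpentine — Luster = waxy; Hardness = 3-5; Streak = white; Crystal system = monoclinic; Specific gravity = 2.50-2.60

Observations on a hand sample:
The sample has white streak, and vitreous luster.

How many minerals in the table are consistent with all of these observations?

White streak — narrows the field to Apatite, Muscovite, Calcite, Olivine, Serpentine.
Vitreous luster eliminates Muscovite, Serpentine.
The minerals that satisfy all observations are Apatite, Calcite, Olivine.
That is 3 minerals.

3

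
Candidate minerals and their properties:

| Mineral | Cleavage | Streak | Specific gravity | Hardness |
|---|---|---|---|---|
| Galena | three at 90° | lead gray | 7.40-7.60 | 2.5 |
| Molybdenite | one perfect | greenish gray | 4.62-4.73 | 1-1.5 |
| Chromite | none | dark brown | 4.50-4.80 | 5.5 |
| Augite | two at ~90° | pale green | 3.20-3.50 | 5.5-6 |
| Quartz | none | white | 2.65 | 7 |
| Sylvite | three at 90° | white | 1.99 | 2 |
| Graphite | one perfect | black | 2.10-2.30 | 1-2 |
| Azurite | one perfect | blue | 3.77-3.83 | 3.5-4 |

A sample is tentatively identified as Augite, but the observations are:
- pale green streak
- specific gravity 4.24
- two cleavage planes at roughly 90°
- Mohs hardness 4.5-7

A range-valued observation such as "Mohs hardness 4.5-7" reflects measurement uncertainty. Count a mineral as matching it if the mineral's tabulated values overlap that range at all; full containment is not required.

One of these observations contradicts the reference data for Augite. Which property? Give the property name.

Pale green streak: Augite has pale green streak — within range.
Specific gravity 4.24: Augite has SG 3.20-3.50 — outside the reference range.
Two cleavage planes at roughly 90°: Augite has cleavage two at ~90° — within range.
Mohs hardness 4.5-7: Augite has hardness 5.5-6 — within range.
The specific gravity is the one property that does not fit.

specific gravity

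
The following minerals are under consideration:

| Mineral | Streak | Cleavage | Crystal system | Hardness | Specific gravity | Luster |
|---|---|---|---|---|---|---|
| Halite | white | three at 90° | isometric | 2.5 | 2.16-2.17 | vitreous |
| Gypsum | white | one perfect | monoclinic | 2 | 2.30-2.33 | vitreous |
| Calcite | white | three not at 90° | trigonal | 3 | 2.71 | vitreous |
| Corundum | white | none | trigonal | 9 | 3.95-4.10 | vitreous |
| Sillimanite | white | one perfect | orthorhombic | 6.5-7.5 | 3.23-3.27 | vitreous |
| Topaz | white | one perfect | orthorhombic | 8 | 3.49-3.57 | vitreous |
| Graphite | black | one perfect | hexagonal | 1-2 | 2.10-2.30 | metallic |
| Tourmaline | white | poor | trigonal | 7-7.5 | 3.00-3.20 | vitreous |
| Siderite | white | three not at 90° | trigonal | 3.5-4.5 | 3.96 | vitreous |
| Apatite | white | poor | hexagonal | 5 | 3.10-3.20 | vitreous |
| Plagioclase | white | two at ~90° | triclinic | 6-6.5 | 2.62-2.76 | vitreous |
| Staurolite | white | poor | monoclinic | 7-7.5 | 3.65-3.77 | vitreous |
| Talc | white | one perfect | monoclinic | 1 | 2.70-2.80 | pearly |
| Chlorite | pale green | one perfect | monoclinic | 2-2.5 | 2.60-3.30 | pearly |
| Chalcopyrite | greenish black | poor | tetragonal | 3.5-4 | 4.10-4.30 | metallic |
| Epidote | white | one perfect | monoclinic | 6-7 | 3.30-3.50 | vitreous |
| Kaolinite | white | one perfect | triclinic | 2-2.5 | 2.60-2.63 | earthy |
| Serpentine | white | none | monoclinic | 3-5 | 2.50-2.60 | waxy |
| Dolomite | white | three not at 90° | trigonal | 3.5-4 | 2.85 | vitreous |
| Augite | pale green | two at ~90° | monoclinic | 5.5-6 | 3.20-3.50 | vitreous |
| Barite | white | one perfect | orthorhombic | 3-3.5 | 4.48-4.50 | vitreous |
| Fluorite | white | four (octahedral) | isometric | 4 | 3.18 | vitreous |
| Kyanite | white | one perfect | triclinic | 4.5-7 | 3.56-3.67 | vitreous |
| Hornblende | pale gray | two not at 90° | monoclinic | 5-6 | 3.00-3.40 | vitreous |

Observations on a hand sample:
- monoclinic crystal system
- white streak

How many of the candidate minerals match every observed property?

Monoclinic crystal system: only Gypsum, Staurolite, Talc, Chlorite, Epidote, Serpentine, Augite, Hornblende remain.
White streak eliminates Chlorite, Augite, Hornblende.
Remaining candidates: Epidote, Gypsum, Serpentine, Staurolite, Talc.
That is 5 minerals.

5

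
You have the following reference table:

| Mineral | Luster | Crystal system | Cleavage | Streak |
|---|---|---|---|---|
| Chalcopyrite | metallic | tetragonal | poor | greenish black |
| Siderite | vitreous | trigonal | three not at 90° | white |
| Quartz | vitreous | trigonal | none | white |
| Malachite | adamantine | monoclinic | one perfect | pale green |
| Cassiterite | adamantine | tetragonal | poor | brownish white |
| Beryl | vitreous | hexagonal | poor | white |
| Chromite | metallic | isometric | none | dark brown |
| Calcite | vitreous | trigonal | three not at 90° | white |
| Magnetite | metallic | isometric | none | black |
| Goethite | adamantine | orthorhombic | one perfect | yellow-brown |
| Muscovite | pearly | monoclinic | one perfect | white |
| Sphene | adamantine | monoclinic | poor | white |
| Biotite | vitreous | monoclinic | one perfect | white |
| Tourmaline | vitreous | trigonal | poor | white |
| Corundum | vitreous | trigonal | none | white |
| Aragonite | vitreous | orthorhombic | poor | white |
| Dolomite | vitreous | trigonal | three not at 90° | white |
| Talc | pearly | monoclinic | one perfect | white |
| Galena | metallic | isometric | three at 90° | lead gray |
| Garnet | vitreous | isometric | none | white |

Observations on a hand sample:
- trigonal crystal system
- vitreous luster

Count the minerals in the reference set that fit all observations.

6

Trigonal crystal system: Siderite, Quartz, Calcite, Tourmaline, Corundum, Dolomite remain.
Vitreous luster: every remaining candidate is consistent.
The minerals that satisfy all observations are Calcite, Corundum, Dolomite, Quartz, Siderite, Tourmaline.
That is 6 minerals.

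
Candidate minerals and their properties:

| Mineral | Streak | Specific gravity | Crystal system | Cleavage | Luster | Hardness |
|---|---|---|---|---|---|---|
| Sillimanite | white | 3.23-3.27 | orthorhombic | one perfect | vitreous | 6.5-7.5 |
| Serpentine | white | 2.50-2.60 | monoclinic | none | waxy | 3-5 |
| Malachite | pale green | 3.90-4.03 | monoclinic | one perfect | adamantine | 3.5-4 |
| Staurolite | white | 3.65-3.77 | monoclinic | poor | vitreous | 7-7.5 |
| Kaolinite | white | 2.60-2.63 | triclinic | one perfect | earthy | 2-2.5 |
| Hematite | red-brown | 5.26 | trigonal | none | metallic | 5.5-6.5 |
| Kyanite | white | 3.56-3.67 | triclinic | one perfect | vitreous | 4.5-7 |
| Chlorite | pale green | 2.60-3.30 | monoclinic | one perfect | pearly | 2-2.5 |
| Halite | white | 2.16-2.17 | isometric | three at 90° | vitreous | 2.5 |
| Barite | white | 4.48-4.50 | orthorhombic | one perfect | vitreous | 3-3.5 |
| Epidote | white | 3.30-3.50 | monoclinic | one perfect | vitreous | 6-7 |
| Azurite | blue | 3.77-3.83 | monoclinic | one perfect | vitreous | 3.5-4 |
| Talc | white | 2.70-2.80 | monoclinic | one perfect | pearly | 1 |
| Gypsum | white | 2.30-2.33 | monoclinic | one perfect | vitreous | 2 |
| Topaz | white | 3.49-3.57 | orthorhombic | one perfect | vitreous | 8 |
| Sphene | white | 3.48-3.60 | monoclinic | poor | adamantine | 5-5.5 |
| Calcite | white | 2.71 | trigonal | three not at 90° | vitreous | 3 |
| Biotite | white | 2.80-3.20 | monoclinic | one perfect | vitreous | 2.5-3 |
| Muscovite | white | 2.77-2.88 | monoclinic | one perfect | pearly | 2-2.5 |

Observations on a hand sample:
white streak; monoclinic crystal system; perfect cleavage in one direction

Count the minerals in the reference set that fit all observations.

5

White streak is inconsistent with Malachite, Hematite, Chlorite, Azurite.
Monoclinic crystal system — Serpentine, Staurolite, Epidote, Talc, Gypsum, Sphene, Biotite, Muscovite remain.
Perfect cleavage in one direction excludes Serpentine, Staurolite, Sphene.
The minerals that satisfy all observations are Biotite, Epidote, Gypsum, Muscovite, Talc.
That is 5 minerals.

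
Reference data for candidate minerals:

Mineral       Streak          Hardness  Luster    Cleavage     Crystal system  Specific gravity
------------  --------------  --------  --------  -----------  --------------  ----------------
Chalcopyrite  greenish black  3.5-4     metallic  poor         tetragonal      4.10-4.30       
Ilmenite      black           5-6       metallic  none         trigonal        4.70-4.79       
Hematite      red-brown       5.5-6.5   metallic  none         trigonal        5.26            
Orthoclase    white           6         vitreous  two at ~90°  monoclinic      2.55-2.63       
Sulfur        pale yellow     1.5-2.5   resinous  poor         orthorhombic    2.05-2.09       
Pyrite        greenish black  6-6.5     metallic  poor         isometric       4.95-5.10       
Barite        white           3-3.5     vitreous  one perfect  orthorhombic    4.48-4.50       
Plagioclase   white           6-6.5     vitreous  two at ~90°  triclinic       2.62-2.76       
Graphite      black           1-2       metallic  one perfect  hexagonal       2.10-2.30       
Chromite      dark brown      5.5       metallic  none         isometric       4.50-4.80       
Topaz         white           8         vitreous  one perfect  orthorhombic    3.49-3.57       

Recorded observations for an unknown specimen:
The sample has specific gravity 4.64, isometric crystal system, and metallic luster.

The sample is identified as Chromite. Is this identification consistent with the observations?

Yes

Specific gravity 4.64 — matches Chromite (SG 4.50-4.80).
Isometric crystal system — matches Chromite (isometric system).
Metallic luster — matches Chromite (metallic luster).
All observations are consistent with the tabulated values for Chromite.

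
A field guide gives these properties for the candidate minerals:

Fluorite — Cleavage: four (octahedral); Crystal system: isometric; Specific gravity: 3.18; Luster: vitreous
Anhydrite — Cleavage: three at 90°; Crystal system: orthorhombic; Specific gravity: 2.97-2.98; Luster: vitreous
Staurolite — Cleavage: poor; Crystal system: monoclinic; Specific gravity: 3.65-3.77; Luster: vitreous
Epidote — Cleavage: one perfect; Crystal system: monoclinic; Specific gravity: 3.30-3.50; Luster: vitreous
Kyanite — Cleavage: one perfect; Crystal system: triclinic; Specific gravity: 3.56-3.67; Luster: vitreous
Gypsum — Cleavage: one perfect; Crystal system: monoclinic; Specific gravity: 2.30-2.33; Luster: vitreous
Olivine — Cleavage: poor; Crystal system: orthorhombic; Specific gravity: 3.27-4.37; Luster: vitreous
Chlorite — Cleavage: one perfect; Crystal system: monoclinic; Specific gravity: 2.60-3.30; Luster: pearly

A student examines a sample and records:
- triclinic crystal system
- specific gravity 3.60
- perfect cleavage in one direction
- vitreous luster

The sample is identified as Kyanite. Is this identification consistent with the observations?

Consistent

Triclinic crystal system — is consistent with Kyanite (triclinic system).
Specific gravity 3.60 — is consistent with Kyanite (SG 3.56-3.67).
Perfect cleavage in one direction — is consistent with Kyanite (cleavage one perfect).
Vitreous luster — is consistent with Kyanite (vitreous luster).
All observations are consistent with the tabulated values for Kyanite.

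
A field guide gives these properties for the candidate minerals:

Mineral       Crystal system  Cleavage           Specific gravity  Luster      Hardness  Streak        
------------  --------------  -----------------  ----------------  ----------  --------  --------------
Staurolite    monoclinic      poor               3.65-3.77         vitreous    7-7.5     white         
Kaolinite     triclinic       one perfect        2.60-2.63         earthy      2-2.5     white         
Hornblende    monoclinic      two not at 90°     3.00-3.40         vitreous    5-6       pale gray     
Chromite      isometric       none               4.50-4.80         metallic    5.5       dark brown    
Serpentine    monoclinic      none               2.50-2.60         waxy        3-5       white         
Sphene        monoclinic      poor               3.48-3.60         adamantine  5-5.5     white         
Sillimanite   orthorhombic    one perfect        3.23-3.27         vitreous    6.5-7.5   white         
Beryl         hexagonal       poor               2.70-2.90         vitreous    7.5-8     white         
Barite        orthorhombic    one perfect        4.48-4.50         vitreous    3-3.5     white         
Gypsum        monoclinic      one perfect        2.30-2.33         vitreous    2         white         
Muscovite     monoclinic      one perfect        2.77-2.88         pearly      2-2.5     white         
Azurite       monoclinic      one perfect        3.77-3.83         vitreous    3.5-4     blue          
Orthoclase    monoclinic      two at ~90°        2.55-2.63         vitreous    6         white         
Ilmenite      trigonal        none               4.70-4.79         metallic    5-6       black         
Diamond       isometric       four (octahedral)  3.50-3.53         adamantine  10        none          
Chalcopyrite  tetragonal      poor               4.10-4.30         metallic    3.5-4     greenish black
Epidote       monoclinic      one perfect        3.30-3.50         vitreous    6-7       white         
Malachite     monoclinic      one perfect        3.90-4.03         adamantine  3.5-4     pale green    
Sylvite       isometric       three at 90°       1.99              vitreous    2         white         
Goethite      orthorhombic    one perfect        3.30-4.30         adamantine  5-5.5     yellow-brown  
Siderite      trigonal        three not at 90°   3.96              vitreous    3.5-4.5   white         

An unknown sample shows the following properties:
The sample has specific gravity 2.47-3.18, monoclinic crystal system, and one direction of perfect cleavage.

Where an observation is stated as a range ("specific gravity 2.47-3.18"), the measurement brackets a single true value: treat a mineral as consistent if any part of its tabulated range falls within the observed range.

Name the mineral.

Muscovite

Specific gravity 2.47-3.18 — only Kaolinite, Hornblende, Serpentine, Beryl, Muscovite, Orthoclase remain.
Monoclinic crystal system excludes Kaolinite, Beryl.
One direction of perfect cleavage — Muscovite remains.
Only Muscovite satisfies all observations.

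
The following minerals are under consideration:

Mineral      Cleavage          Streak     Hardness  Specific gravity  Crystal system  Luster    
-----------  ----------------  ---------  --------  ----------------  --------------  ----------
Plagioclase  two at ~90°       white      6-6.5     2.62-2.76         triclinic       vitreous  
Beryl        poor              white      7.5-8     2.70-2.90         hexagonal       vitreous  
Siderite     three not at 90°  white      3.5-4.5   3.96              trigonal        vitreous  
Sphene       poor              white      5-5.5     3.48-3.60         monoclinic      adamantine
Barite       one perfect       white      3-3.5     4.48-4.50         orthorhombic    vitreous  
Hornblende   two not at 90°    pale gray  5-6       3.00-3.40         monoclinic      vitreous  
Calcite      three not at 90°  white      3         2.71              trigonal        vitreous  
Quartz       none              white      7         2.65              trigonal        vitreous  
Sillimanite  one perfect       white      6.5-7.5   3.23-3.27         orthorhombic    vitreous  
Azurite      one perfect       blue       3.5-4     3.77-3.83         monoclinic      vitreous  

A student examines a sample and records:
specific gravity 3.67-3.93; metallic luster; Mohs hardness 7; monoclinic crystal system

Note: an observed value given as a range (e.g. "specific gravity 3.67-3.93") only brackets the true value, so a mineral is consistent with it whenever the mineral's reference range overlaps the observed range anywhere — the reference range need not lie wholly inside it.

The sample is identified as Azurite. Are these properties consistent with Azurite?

No

Specific gravity 3.67-3.93 — consistent with Azurite (SG 3.77-3.83).
Metallic luster — Azurite has vitreous luster; inconsistent.
Mohs hardness 7 — Azurite has hardness 3.5-4; inconsistent.
Monoclinic crystal system — consistent with Azurite (monoclinic system).
2 of the observed properties are inconsistent with Azurite.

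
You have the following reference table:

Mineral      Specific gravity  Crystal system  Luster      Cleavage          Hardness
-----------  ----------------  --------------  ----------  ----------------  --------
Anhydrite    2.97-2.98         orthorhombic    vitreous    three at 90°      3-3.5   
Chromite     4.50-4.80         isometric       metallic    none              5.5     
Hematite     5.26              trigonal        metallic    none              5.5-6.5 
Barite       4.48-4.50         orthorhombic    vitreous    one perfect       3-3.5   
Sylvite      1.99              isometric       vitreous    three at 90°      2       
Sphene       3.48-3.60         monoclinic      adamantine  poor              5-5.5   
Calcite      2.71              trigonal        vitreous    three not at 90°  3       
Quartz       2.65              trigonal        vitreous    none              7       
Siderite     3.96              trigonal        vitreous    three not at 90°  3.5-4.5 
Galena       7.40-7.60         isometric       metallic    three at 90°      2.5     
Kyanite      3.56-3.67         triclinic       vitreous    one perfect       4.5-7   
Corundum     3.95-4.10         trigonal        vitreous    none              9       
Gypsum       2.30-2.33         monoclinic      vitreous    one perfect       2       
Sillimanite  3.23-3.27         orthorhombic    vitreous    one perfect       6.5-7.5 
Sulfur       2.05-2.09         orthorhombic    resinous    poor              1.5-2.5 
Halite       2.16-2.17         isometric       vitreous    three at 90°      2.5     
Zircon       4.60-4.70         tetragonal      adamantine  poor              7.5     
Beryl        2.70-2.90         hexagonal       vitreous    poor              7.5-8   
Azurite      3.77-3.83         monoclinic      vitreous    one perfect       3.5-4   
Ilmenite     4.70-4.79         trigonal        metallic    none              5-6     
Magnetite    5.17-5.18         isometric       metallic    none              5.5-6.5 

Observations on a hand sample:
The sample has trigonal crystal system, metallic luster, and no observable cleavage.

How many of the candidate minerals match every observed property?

Trigonal crystal system: Hematite, Calcite, Quartz, Siderite, Corundum, Ilmenite remain.
Metallic luster: leaves Hematite, Ilmenite.
No observable cleavage: no further eliminations.
Remaining candidates: Hematite, Ilmenite.
That is 2 minerals.

2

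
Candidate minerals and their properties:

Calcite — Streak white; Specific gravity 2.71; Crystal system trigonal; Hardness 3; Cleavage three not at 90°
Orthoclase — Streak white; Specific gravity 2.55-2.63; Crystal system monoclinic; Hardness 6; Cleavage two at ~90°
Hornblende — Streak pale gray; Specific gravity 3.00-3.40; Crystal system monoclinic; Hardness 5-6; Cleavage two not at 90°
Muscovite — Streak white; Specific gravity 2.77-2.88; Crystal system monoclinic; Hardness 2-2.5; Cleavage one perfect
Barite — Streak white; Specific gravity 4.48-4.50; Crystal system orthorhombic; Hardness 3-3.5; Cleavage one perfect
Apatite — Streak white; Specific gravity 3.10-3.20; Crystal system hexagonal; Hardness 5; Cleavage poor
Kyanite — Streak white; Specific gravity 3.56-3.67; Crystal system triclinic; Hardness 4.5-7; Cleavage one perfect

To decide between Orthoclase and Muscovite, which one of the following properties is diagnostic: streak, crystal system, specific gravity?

specific gravity

Streak: both white — identical.
Crystal system: both monoclinic — identical.
Specific gravity: Orthoclase 2.55-2.63, Muscovite 2.77-2.88 — these differ.
Of the listed properties, specific gravity is the one that separates them.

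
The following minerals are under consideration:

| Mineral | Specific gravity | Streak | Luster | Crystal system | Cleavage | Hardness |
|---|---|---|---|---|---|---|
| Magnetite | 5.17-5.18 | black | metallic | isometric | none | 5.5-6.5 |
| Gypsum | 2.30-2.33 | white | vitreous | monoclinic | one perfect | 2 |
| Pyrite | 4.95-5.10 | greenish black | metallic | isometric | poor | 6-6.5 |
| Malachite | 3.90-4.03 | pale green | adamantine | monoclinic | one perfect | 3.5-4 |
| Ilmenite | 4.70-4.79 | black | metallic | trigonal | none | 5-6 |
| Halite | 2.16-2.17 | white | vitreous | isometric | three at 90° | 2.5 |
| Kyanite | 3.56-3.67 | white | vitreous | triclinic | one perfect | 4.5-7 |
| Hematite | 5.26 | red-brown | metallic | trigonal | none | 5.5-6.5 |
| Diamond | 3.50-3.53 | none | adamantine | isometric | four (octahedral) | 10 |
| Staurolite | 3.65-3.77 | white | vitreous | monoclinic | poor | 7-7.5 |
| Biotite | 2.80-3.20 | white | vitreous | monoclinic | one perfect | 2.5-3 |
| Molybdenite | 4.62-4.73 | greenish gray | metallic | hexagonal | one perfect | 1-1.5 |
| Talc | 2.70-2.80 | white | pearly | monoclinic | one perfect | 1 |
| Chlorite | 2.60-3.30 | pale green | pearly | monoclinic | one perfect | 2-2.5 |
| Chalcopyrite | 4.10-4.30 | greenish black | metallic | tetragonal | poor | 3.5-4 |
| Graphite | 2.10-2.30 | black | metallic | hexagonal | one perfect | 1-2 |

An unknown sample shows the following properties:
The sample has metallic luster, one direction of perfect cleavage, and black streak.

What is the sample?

Graphite

Metallic luster — only Magnetite, Pyrite, Ilmenite, Hematite, Molybdenite, Chalcopyrite, Graphite remain.
One direction of perfect cleavage — narrows the field to Molybdenite, Graphite.
Black streak eliminates Molybdenite.
Only Graphite satisfies all observations.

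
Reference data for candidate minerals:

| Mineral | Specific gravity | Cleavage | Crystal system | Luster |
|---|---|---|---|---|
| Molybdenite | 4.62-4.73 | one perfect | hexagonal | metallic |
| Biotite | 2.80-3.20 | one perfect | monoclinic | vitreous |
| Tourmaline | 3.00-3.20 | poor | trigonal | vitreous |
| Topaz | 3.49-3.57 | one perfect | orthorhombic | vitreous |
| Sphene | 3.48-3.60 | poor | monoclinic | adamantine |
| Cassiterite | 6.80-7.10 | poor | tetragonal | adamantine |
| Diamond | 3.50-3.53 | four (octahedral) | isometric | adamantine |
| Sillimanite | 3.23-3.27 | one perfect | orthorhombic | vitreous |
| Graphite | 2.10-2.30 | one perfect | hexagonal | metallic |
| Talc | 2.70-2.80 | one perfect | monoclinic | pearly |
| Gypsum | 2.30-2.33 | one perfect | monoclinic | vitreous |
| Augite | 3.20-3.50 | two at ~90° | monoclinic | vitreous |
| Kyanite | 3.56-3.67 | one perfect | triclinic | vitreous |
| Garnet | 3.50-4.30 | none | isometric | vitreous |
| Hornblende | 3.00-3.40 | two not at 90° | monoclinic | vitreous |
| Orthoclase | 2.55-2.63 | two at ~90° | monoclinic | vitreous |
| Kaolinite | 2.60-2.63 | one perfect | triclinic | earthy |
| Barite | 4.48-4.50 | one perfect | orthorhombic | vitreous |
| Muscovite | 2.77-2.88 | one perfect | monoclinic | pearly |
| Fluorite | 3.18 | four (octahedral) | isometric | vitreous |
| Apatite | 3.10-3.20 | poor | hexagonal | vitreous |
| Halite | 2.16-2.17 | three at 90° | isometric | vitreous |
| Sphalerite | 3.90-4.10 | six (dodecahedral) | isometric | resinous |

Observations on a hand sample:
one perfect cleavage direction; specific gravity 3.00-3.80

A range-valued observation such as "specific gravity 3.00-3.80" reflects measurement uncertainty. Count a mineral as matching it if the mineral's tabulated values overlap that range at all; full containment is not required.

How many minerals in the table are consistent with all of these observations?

One perfect cleavage direction — narrows the field to Molybdenite, Biotite, Topaz, Sillimanite, Graphite, Talc, Gypsum, Kyanite, Kaolinite, Barite, Muscovite.
Specific gravity 3.00-3.80 — leaves Biotite, Topaz, Sillimanite, Kyanite.
Consistent with every observation: Biotite, Kyanite, Sillimanite, Topaz.
That is 4 minerals.

4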